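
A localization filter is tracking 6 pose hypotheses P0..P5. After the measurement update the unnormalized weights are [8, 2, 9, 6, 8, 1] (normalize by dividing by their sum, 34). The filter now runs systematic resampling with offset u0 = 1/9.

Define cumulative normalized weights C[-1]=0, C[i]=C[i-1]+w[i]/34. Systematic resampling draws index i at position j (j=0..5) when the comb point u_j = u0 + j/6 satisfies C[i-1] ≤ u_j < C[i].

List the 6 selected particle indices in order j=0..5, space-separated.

0 1 2 3 4 4

C = [4/17, 5/17, 19/34, 25/34, 33/34, 1]
j=0: u_0=1/9 ∈ [0, 4/17) → index 0
j=1: u_1=5/18 ∈ [4/17, 5/17) → index 1
j=2: u_2=4/9 ∈ [5/17, 19/34) → index 2
j=3: u_3=11/18 ∈ [19/34, 25/34) → index 3
j=4: u_4=7/9 ∈ [25/34, 33/34) → index 4
j=5: u_5=17/18 ∈ [25/34, 33/34) → index 4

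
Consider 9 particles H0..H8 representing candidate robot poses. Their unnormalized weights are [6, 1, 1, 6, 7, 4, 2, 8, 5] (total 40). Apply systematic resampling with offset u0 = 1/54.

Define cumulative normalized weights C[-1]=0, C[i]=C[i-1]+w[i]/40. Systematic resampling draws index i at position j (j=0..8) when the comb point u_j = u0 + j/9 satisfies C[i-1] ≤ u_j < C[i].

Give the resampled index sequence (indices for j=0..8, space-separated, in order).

C = [3/20, 7/40, 1/5, 7/20, 21/40, 5/8, 27/40, 7/8, 1]
j=0: u_0=1/54 ∈ [0, 3/20) → index 0
j=1: u_1=7/54 ∈ [0, 3/20) → index 0
j=2: u_2=13/54 ∈ [1/5, 7/20) → index 3
j=3: u_3=19/54 ∈ [7/20, 21/40) → index 4
j=4: u_4=25/54 ∈ [7/20, 21/40) → index 4
j=5: u_5=31/54 ∈ [21/40, 5/8) → index 5
j=6: u_6=37/54 ∈ [27/40, 7/8) → index 7
j=7: u_7=43/54 ∈ [27/40, 7/8) → index 7
j=8: u_8=49/54 ∈ [7/8, 1) → index 8

0 0 3 4 4 5 7 7 8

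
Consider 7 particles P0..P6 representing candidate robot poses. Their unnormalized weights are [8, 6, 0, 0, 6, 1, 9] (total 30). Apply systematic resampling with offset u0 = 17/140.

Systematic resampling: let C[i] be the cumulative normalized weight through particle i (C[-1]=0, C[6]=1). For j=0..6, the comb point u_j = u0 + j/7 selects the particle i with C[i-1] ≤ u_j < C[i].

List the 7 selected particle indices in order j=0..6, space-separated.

0 0 1 4 5 6 6

C = [4/15, 7/15, 7/15, 7/15, 2/3, 7/10, 1]
j=0: u_0=17/140 ∈ [0, 4/15) → index 0
j=1: u_1=37/140 ∈ [0, 4/15) → index 0
j=2: u_2=57/140 ∈ [4/15, 7/15) → index 1
j=3: u_3=11/20 ∈ [7/15, 2/3) → index 4
j=4: u_4=97/140 ∈ [2/3, 7/10) → index 5
j=5: u_5=117/140 ∈ [7/10, 1) → index 6
j=6: u_6=137/140 ∈ [7/10, 1) → index 6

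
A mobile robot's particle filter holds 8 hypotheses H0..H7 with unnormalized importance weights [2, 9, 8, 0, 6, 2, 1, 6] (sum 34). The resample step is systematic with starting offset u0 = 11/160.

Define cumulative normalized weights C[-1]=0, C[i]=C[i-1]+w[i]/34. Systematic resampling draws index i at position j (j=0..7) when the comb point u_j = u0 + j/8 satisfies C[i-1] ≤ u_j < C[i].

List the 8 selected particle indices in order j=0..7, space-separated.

1 1 1 2 4 4 6 7

C = [1/17, 11/34, 19/34, 19/34, 25/34, 27/34, 14/17, 1]
j=0: u_0=11/160 ∈ [1/17, 11/34) → index 1
j=1: u_1=31/160 ∈ [1/17, 11/34) → index 1
j=2: u_2=51/160 ∈ [1/17, 11/34) → index 1
j=3: u_3=71/160 ∈ [11/34, 19/34) → index 2
j=4: u_4=91/160 ∈ [19/34, 25/34) → index 4
j=5: u_5=111/160 ∈ [19/34, 25/34) → index 4
j=6: u_6=131/160 ∈ [27/34, 14/17) → index 6
j=7: u_7=151/160 ∈ [14/17, 1) → index 7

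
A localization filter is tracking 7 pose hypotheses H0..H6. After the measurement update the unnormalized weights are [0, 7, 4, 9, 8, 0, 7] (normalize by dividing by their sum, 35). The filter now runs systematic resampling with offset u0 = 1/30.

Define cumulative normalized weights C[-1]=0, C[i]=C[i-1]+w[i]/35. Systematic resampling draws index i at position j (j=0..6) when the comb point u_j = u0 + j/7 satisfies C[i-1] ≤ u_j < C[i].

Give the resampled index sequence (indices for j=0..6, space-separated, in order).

C = [0, 1/5, 11/35, 4/7, 4/5, 4/5, 1]
j=0: u_0=1/30 ∈ [0, 1/5) → index 1
j=1: u_1=37/210 ∈ [0, 1/5) → index 1
j=2: u_2=67/210 ∈ [11/35, 4/7) → index 3
j=3: u_3=97/210 ∈ [11/35, 4/7) → index 3
j=4: u_4=127/210 ∈ [4/7, 4/5) → index 4
j=5: u_5=157/210 ∈ [4/7, 4/5) → index 4
j=6: u_6=187/210 ∈ [4/5, 1) → index 6

1 1 3 3 4 4 6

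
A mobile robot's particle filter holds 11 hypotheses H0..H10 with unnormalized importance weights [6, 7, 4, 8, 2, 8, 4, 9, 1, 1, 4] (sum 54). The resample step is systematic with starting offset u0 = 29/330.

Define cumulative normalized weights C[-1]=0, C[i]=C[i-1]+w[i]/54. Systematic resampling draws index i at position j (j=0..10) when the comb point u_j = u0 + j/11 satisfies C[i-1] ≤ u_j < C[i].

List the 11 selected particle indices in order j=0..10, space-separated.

C = [1/9, 13/54, 17/54, 25/54, 1/2, 35/54, 13/18, 8/9, 49/54, 25/27, 1]
j=0: u_0=29/330 ∈ [0, 1/9) → index 0
j=1: u_1=59/330 ∈ [1/9, 13/54) → index 1
j=2: u_2=89/330 ∈ [13/54, 17/54) → index 2
j=3: u_3=119/330 ∈ [17/54, 25/54) → index 3
j=4: u_4=149/330 ∈ [17/54, 25/54) → index 3
j=5: u_5=179/330 ∈ [1/2, 35/54) → index 5
j=6: u_6=19/30 ∈ [1/2, 35/54) → index 5
j=7: u_7=239/330 ∈ [13/18, 8/9) → index 7
j=8: u_8=269/330 ∈ [13/18, 8/9) → index 7
j=9: u_9=299/330 ∈ [8/9, 49/54) → index 8
j=10: u_10=329/330 ∈ [25/27, 1) → index 10

0 1 2 3 3 5 5 7 7 8 10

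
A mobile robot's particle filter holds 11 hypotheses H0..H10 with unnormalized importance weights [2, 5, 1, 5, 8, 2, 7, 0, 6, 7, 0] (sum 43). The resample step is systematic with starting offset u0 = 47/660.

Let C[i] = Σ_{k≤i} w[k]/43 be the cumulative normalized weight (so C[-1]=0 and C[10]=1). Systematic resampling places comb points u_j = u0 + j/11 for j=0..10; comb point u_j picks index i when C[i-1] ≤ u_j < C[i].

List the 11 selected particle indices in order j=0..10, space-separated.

C = [2/43, 7/43, 8/43, 13/43, 21/43, 23/43, 30/43, 30/43, 36/43, 1, 1]
j=0: u_0=47/660 ∈ [2/43, 7/43) → index 1
j=1: u_1=107/660 ∈ [2/43, 7/43) → index 1
j=2: u_2=167/660 ∈ [8/43, 13/43) → index 3
j=3: u_3=227/660 ∈ [13/43, 21/43) → index 4
j=4: u_4=287/660 ∈ [13/43, 21/43) → index 4
j=5: u_5=347/660 ∈ [21/43, 23/43) → index 5
j=6: u_6=37/60 ∈ [23/43, 30/43) → index 6
j=7: u_7=467/660 ∈ [30/43, 36/43) → index 8
j=8: u_8=527/660 ∈ [30/43, 36/43) → index 8
j=9: u_9=587/660 ∈ [36/43, 1) → index 9
j=10: u_10=647/660 ∈ [36/43, 1) → index 9

1 1 3 4 4 5 6 8 8 9 9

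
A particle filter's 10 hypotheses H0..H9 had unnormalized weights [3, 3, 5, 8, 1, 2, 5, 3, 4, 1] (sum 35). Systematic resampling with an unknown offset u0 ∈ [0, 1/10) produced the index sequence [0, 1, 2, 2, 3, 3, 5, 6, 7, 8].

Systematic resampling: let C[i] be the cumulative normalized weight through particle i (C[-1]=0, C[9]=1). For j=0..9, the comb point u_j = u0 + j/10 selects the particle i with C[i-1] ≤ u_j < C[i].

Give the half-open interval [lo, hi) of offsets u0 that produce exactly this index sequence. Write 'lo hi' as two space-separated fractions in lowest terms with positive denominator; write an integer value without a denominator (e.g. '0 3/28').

0 1/70

C = [3/35, 6/35, 11/35, 19/35, 4/7, 22/35, 27/35, 6/7, 34/35, 1]
j=0 picked index 0: u0 ∈ [0, 3/35)
j=1 picked index 1: u0 ∈ [-1/70, 1/14)
j=2 picked index 2: u0 ∈ [-1/35, 4/35)
j=3 picked index 2: u0 ∈ [-9/70, 1/70)
j=4 picked index 3: u0 ∈ [-3/35, 1/7)
j=5 picked index 3: u0 ∈ [-13/70, 3/70)
j=6 picked index 5: u0 ∈ [-1/35, 1/35)
j=7 picked index 6: u0 ∈ [-1/14, 1/14)
j=8 picked index 7: u0 ∈ [-1/35, 2/35)
j=9 picked index 8: u0 ∈ [-3/70, 1/14)
intersection: [0, 1/70)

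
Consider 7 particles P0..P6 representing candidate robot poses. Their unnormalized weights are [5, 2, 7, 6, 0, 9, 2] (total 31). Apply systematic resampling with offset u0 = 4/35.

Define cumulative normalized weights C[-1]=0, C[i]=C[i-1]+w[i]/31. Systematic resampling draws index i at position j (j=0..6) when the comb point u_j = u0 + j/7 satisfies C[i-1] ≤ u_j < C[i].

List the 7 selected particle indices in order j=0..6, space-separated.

C = [5/31, 7/31, 14/31, 20/31, 20/31, 29/31, 1]
j=0: u_0=4/35 ∈ [0, 5/31) → index 0
j=1: u_1=9/35 ∈ [7/31, 14/31) → index 2
j=2: u_2=2/5 ∈ [7/31, 14/31) → index 2
j=3: u_3=19/35 ∈ [14/31, 20/31) → index 3
j=4: u_4=24/35 ∈ [20/31, 29/31) → index 5
j=5: u_5=29/35 ∈ [20/31, 29/31) → index 5
j=6: u_6=34/35 ∈ [29/31, 1) → index 6

0 2 2 3 5 5 6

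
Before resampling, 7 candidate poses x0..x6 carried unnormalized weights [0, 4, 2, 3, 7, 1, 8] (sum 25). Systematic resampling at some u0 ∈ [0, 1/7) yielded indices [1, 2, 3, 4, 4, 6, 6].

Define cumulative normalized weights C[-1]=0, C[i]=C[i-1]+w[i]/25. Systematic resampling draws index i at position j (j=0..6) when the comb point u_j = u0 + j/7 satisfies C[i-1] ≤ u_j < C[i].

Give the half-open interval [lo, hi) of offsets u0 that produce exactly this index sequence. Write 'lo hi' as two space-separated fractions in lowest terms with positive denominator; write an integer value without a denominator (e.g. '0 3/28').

C = [0, 4/25, 6/25, 9/25, 16/25, 17/25, 1]
j=0 picked index 1: u0 ∈ [0, 4/25)
j=1 picked index 2: u0 ∈ [3/175, 17/175)
j=2 picked index 3: u0 ∈ [-8/175, 13/175)
j=3 picked index 4: u0 ∈ [-12/175, 37/175)
j=4 picked index 4: u0 ∈ [-37/175, 12/175)
j=5 picked index 6: u0 ∈ [-6/175, 2/7)
j=6 picked index 6: u0 ∈ [-31/175, 1/7)
intersection: [3/175, 12/175)

3/175 12/175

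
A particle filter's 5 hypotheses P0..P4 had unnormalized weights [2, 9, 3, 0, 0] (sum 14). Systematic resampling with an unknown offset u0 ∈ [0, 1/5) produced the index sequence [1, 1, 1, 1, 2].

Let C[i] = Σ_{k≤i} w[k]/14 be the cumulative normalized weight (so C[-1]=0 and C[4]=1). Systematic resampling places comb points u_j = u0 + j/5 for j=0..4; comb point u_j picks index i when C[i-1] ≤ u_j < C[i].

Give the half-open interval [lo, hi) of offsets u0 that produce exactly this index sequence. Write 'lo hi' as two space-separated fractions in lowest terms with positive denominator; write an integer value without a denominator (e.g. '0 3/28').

C = [1/7, 11/14, 1, 1, 1]
j=0 picked index 1: u0 ∈ [1/7, 11/14)
j=1 picked index 1: u0 ∈ [-2/35, 41/70)
j=2 picked index 1: u0 ∈ [-9/35, 27/70)
j=3 picked index 1: u0 ∈ [-16/35, 13/70)
j=4 picked index 2: u0 ∈ [-1/70, 1/5)
intersection: [1/7, 13/70)

1/7 13/70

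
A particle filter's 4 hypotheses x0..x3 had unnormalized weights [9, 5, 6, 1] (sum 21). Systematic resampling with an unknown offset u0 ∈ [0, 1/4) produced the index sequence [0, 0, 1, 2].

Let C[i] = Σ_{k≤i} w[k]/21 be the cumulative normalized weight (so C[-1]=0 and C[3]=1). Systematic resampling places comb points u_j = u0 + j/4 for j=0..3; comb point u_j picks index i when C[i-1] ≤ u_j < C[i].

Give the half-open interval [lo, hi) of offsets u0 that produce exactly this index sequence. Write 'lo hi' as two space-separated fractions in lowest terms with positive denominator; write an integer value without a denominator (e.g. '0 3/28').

0 1/6

C = [3/7, 2/3, 20/21, 1]
j=0 picked index 0: u0 ∈ [0, 3/7)
j=1 picked index 0: u0 ∈ [-1/4, 5/28)
j=2 picked index 1: u0 ∈ [-1/14, 1/6)
j=3 picked index 2: u0 ∈ [-1/12, 17/84)
intersection: [0, 1/6)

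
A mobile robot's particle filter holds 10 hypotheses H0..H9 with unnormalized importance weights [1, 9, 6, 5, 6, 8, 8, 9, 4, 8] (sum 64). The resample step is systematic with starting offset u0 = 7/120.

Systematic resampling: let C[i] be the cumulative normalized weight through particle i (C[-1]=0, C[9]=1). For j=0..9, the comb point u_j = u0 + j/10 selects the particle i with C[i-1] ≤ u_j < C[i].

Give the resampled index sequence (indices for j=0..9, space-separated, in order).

1 2 3 4 5 6 6 7 8 9

C = [1/64, 5/32, 1/4, 21/64, 27/64, 35/64, 43/64, 13/16, 7/8, 1]
j=0: u_0=7/120 ∈ [1/64, 5/32) → index 1
j=1: u_1=19/120 ∈ [5/32, 1/4) → index 2
j=2: u_2=31/120 ∈ [1/4, 21/64) → index 3
j=3: u_3=43/120 ∈ [21/64, 27/64) → index 4
j=4: u_4=11/24 ∈ [27/64, 35/64) → index 5
j=5: u_5=67/120 ∈ [35/64, 43/64) → index 6
j=6: u_6=79/120 ∈ [35/64, 43/64) → index 6
j=7: u_7=91/120 ∈ [43/64, 13/16) → index 7
j=8: u_8=103/120 ∈ [13/16, 7/8) → index 8
j=9: u_9=23/24 ∈ [7/8, 1) → index 9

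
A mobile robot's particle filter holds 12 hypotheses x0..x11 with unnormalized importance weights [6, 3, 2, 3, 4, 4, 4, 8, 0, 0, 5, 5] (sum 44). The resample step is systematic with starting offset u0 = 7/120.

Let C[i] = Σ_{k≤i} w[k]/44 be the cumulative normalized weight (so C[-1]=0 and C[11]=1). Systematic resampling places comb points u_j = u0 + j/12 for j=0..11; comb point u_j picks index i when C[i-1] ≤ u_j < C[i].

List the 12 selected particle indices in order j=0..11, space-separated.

0 1 2 3 4 5 6 7 7 10 11 11

C = [3/22, 9/44, 1/4, 7/22, 9/22, 1/2, 13/22, 17/22, 17/22, 17/22, 39/44, 1]
j=0: u_0=7/120 ∈ [0, 3/22) → index 0
j=1: u_1=17/120 ∈ [3/22, 9/44) → index 1
j=2: u_2=9/40 ∈ [9/44, 1/4) → index 2
j=3: u_3=37/120 ∈ [1/4, 7/22) → index 3
j=4: u_4=47/120 ∈ [7/22, 9/22) → index 4
j=5: u_5=19/40 ∈ [9/22, 1/2) → index 5
j=6: u_6=67/120 ∈ [1/2, 13/22) → index 6
j=7: u_7=77/120 ∈ [13/22, 17/22) → index 7
j=8: u_8=29/40 ∈ [13/22, 17/22) → index 7
j=9: u_9=97/120 ∈ [17/22, 39/44) → index 10
j=10: u_10=107/120 ∈ [39/44, 1) → index 11
j=11: u_11=39/40 ∈ [39/44, 1) → index 11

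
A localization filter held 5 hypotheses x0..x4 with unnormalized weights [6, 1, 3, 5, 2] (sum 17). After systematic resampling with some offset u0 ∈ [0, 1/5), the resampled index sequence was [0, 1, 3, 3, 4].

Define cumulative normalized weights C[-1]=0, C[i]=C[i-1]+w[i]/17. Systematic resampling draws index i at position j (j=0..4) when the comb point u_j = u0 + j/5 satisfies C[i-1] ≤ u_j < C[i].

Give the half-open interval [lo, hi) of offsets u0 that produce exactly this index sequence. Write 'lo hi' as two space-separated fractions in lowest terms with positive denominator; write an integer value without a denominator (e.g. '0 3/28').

C = [6/17, 7/17, 10/17, 15/17, 1]
j=0 picked index 0: u0 ∈ [0, 6/17)
j=1 picked index 1: u0 ∈ [13/85, 18/85)
j=2 picked index 3: u0 ∈ [16/85, 41/85)
j=3 picked index 3: u0 ∈ [-1/85, 24/85)
j=4 picked index 4: u0 ∈ [7/85, 1/5)
intersection: [16/85, 1/5)

16/85 1/5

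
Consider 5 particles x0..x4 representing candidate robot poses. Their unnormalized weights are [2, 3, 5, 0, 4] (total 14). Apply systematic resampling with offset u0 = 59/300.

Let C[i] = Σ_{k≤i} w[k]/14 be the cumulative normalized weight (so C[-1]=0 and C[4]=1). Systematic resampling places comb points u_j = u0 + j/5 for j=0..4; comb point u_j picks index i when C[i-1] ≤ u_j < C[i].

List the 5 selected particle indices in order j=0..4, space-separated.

C = [1/7, 5/14, 5/7, 5/7, 1]
j=0: u_0=59/300 ∈ [1/7, 5/14) → index 1
j=1: u_1=119/300 ∈ [5/14, 5/7) → index 2
j=2: u_2=179/300 ∈ [5/14, 5/7) → index 2
j=3: u_3=239/300 ∈ [5/7, 1) → index 4
j=4: u_4=299/300 ∈ [5/7, 1) → index 4

1 2 2 4 4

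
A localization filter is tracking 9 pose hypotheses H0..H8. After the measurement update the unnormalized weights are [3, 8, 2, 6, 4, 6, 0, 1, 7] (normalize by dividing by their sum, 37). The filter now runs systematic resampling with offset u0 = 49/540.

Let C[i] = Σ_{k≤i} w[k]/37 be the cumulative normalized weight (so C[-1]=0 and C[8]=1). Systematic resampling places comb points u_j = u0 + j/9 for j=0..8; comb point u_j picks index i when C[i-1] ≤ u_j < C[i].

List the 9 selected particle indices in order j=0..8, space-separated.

1 1 2 3 4 5 5 8 8

C = [3/37, 11/37, 13/37, 19/37, 23/37, 29/37, 29/37, 30/37, 1]
j=0: u_0=49/540 ∈ [3/37, 11/37) → index 1
j=1: u_1=109/540 ∈ [3/37, 11/37) → index 1
j=2: u_2=169/540 ∈ [11/37, 13/37) → index 2
j=3: u_3=229/540 ∈ [13/37, 19/37) → index 3
j=4: u_4=289/540 ∈ [19/37, 23/37) → index 4
j=5: u_5=349/540 ∈ [23/37, 29/37) → index 5
j=6: u_6=409/540 ∈ [23/37, 29/37) → index 5
j=7: u_7=469/540 ∈ [30/37, 1) → index 8
j=8: u_8=529/540 ∈ [30/37, 1) → index 8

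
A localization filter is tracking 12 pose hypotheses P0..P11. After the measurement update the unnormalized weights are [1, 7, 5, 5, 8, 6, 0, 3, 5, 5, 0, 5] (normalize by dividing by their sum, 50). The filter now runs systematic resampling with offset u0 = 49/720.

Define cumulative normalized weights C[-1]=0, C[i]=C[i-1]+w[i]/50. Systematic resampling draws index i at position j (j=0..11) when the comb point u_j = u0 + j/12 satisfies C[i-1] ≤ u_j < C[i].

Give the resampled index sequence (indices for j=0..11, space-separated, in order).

1 1 2 3 4 4 5 7 8 9 11 11

C = [1/50, 4/25, 13/50, 9/25, 13/25, 16/25, 16/25, 7/10, 4/5, 9/10, 9/10, 1]
j=0: u_0=49/720 ∈ [1/50, 4/25) → index 1
j=1: u_1=109/720 ∈ [1/50, 4/25) → index 1
j=2: u_2=169/720 ∈ [4/25, 13/50) → index 2
j=3: u_3=229/720 ∈ [13/50, 9/25) → index 3
j=4: u_4=289/720 ∈ [9/25, 13/25) → index 4
j=5: u_5=349/720 ∈ [9/25, 13/25) → index 4
j=6: u_6=409/720 ∈ [13/25, 16/25) → index 5
j=7: u_7=469/720 ∈ [16/25, 7/10) → index 7
j=8: u_8=529/720 ∈ [7/10, 4/5) → index 8
j=9: u_9=589/720 ∈ [4/5, 9/10) → index 9
j=10: u_10=649/720 ∈ [9/10, 1) → index 11
j=11: u_11=709/720 ∈ [9/10, 1) → index 11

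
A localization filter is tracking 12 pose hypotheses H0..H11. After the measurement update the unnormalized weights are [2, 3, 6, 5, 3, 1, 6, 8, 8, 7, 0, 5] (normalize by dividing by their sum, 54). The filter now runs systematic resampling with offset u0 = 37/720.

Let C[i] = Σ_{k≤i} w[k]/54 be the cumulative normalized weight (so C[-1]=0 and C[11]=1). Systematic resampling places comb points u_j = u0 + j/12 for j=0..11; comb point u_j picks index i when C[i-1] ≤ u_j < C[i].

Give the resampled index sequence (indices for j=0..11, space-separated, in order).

1 2 3 4 6 6 7 8 8 9 9 11

C = [1/27, 5/54, 11/54, 8/27, 19/54, 10/27, 13/27, 17/27, 7/9, 49/54, 49/54, 1]
j=0: u_0=37/720 ∈ [1/27, 5/54) → index 1
j=1: u_1=97/720 ∈ [5/54, 11/54) → index 2
j=2: u_2=157/720 ∈ [11/54, 8/27) → index 3
j=3: u_3=217/720 ∈ [8/27, 19/54) → index 4
j=4: u_4=277/720 ∈ [10/27, 13/27) → index 6
j=5: u_5=337/720 ∈ [10/27, 13/27) → index 6
j=6: u_6=397/720 ∈ [13/27, 17/27) → index 7
j=7: u_7=457/720 ∈ [17/27, 7/9) → index 8
j=8: u_8=517/720 ∈ [17/27, 7/9) → index 8
j=9: u_9=577/720 ∈ [7/9, 49/54) → index 9
j=10: u_10=637/720 ∈ [7/9, 49/54) → index 9
j=11: u_11=697/720 ∈ [49/54, 1) → index 11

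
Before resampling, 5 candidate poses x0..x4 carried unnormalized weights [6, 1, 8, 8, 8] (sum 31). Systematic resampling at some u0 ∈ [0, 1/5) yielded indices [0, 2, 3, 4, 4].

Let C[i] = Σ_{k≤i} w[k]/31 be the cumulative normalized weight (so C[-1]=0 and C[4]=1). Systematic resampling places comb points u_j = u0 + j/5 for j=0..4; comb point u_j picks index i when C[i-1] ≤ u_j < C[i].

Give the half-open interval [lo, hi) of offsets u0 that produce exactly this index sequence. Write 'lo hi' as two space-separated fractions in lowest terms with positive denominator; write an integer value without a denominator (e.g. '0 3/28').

C = [6/31, 7/31, 15/31, 23/31, 1]
j=0 picked index 0: u0 ∈ [0, 6/31)
j=1 picked index 2: u0 ∈ [4/155, 44/155)
j=2 picked index 3: u0 ∈ [13/155, 53/155)
j=3 picked index 4: u0 ∈ [22/155, 2/5)
j=4 picked index 4: u0 ∈ [-9/155, 1/5)
intersection: [22/155, 6/31)

22/155 6/31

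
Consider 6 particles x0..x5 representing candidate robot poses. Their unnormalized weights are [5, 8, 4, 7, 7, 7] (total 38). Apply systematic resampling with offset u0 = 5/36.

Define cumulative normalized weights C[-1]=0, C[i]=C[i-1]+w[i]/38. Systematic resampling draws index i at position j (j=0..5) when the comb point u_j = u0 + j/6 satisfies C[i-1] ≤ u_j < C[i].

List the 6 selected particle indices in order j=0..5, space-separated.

1 1 3 4 4 5

C = [5/38, 13/38, 17/38, 12/19, 31/38, 1]
j=0: u_0=5/36 ∈ [5/38, 13/38) → index 1
j=1: u_1=11/36 ∈ [5/38, 13/38) → index 1
j=2: u_2=17/36 ∈ [17/38, 12/19) → index 3
j=3: u_3=23/36 ∈ [12/19, 31/38) → index 4
j=4: u_4=29/36 ∈ [12/19, 31/38) → index 4
j=5: u_5=35/36 ∈ [31/38, 1) → index 5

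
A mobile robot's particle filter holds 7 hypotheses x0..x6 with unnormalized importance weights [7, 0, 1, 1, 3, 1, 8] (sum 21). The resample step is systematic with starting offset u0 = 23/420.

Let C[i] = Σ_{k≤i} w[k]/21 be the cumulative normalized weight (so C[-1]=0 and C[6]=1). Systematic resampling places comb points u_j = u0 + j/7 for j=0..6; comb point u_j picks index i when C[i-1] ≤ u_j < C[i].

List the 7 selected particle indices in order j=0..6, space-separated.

0 0 2 4 6 6 6

C = [1/3, 1/3, 8/21, 3/7, 4/7, 13/21, 1]
j=0: u_0=23/420 ∈ [0, 1/3) → index 0
j=1: u_1=83/420 ∈ [0, 1/3) → index 0
j=2: u_2=143/420 ∈ [1/3, 8/21) → index 2
j=3: u_3=29/60 ∈ [3/7, 4/7) → index 4
j=4: u_4=263/420 ∈ [13/21, 1) → index 6
j=5: u_5=323/420 ∈ [13/21, 1) → index 6
j=6: u_6=383/420 ∈ [13/21, 1) → index 6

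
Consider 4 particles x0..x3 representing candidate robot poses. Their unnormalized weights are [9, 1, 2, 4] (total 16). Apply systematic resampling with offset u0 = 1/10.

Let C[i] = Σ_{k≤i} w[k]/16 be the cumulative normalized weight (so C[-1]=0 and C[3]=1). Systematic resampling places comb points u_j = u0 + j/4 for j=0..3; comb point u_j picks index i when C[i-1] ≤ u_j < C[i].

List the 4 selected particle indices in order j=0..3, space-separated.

0 0 1 3

C = [9/16, 5/8, 3/4, 1]
j=0: u_0=1/10 ∈ [0, 9/16) → index 0
j=1: u_1=7/20 ∈ [0, 9/16) → index 0
j=2: u_2=3/5 ∈ [9/16, 5/8) → index 1
j=3: u_3=17/20 ∈ [3/4, 1) → index 3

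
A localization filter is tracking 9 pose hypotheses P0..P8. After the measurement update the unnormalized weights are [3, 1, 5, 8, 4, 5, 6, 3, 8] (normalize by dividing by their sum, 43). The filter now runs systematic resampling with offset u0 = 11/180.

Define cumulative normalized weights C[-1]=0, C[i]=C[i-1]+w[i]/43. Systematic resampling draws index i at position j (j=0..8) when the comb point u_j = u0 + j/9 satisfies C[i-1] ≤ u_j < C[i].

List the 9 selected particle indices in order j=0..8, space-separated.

0 2 3 3 5 6 6 8 8

C = [3/43, 4/43, 9/43, 17/43, 21/43, 26/43, 32/43, 35/43, 1]
j=0: u_0=11/180 ∈ [0, 3/43) → index 0
j=1: u_1=31/180 ∈ [4/43, 9/43) → index 2
j=2: u_2=17/60 ∈ [9/43, 17/43) → index 3
j=3: u_3=71/180 ∈ [9/43, 17/43) → index 3
j=4: u_4=91/180 ∈ [21/43, 26/43) → index 5
j=5: u_5=37/60 ∈ [26/43, 32/43) → index 6
j=6: u_6=131/180 ∈ [26/43, 32/43) → index 6
j=7: u_7=151/180 ∈ [35/43, 1) → index 8
j=8: u_8=19/20 ∈ [35/43, 1) → index 8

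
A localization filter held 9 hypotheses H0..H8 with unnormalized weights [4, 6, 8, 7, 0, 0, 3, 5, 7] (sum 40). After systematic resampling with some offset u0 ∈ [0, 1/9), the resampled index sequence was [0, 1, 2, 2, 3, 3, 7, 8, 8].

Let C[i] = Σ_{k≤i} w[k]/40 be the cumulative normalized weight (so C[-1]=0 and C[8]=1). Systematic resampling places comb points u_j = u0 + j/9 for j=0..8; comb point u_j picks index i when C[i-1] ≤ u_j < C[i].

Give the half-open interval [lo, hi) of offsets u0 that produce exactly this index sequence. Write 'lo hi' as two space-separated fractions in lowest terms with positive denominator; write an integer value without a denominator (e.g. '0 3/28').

C = [1/10, 1/4, 9/20, 5/8, 5/8, 5/8, 7/10, 33/40, 1]
j=0 picked index 0: u0 ∈ [0, 1/10)
j=1 picked index 1: u0 ∈ [-1/90, 5/36)
j=2 picked index 2: u0 ∈ [1/36, 41/180)
j=3 picked index 2: u0 ∈ [-1/12, 7/60)
j=4 picked index 3: u0 ∈ [1/180, 13/72)
j=5 picked index 3: u0 ∈ [-19/180, 5/72)
j=6 picked index 7: u0 ∈ [1/30, 19/120)
j=7 picked index 8: u0 ∈ [17/360, 2/9)
j=8 picked index 8: u0 ∈ [-23/360, 1/9)
intersection: [17/360, 5/72)

17/360 5/72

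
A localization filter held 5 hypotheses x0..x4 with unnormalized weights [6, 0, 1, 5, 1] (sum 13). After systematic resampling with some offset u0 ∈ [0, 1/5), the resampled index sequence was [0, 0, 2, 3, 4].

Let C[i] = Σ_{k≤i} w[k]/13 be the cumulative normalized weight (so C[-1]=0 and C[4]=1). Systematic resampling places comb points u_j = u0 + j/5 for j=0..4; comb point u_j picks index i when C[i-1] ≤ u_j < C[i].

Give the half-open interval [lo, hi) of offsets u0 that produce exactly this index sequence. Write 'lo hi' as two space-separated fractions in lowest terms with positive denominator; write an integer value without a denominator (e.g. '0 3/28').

C = [6/13, 6/13, 7/13, 12/13, 1]
j=0 picked index 0: u0 ∈ [0, 6/13)
j=1 picked index 0: u0 ∈ [-1/5, 17/65)
j=2 picked index 2: u0 ∈ [4/65, 9/65)
j=3 picked index 3: u0 ∈ [-4/65, 21/65)
j=4 picked index 4: u0 ∈ [8/65, 1/5)
intersection: [8/65, 9/65)

8/65 9/65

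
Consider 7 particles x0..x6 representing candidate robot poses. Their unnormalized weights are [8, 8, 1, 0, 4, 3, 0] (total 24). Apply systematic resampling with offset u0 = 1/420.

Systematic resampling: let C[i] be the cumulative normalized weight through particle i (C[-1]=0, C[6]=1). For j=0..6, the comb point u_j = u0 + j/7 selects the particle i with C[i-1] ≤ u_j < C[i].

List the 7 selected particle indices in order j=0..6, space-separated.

C = [1/3, 2/3, 17/24, 17/24, 7/8, 1, 1]
j=0: u_0=1/420 ∈ [0, 1/3) → index 0
j=1: u_1=61/420 ∈ [0, 1/3) → index 0
j=2: u_2=121/420 ∈ [0, 1/3) → index 0
j=3: u_3=181/420 ∈ [1/3, 2/3) → index 1
j=4: u_4=241/420 ∈ [1/3, 2/3) → index 1
j=5: u_5=43/60 ∈ [17/24, 7/8) → index 4
j=6: u_6=361/420 ∈ [17/24, 7/8) → index 4

0 0 0 1 1 4 4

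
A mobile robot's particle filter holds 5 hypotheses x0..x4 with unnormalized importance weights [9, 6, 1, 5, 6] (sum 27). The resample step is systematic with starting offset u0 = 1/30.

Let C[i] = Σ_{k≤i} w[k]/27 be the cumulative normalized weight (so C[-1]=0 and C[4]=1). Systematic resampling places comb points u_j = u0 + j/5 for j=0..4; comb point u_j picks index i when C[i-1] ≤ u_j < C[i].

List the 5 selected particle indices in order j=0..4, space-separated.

C = [1/3, 5/9, 16/27, 7/9, 1]
j=0: u_0=1/30 ∈ [0, 1/3) → index 0
j=1: u_1=7/30 ∈ [0, 1/3) → index 0
j=2: u_2=13/30 ∈ [1/3, 5/9) → index 1
j=3: u_3=19/30 ∈ [16/27, 7/9) → index 3
j=4: u_4=5/6 ∈ [7/9, 1) → index 4

0 0 1 3 4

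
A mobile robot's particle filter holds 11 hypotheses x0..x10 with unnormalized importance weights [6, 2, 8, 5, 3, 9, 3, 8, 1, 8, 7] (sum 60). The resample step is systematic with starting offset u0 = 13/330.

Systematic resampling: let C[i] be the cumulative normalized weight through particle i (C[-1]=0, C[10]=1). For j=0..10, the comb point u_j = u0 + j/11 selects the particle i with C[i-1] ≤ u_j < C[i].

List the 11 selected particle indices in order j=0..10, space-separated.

C = [1/10, 2/15, 4/15, 7/20, 2/5, 11/20, 3/5, 11/15, 3/4, 53/60, 1]
j=0: u_0=13/330 ∈ [0, 1/10) → index 0
j=1: u_1=43/330 ∈ [1/10, 2/15) → index 1
j=2: u_2=73/330 ∈ [2/15, 4/15) → index 2
j=3: u_3=103/330 ∈ [4/15, 7/20) → index 3
j=4: u_4=133/330 ∈ [2/5, 11/20) → index 5
j=5: u_5=163/330 ∈ [2/5, 11/20) → index 5
j=6: u_6=193/330 ∈ [11/20, 3/5) → index 6
j=7: u_7=223/330 ∈ [3/5, 11/15) → index 7
j=8: u_8=23/30 ∈ [3/4, 53/60) → index 9
j=9: u_9=283/330 ∈ [3/4, 53/60) → index 9
j=10: u_10=313/330 ∈ [53/60, 1) → index 10

0 1 2 3 5 5 6 7 9 9 10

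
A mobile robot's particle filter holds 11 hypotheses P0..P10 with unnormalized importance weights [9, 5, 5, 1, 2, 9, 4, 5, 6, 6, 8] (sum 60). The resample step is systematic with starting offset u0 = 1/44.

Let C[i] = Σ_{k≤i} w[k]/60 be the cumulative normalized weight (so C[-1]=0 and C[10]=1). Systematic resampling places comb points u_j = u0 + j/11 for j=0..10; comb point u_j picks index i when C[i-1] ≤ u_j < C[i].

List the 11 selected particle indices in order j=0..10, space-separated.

0 0 1 2 5 5 6 7 8 9 10

C = [3/20, 7/30, 19/60, 1/3, 11/30, 31/60, 7/12, 2/3, 23/30, 13/15, 1]
j=0: u_0=1/44 ∈ [0, 3/20) → index 0
j=1: u_1=5/44 ∈ [0, 3/20) → index 0
j=2: u_2=9/44 ∈ [3/20, 7/30) → index 1
j=3: u_3=13/44 ∈ [7/30, 19/60) → index 2
j=4: u_4=17/44 ∈ [11/30, 31/60) → index 5
j=5: u_5=21/44 ∈ [11/30, 31/60) → index 5
j=6: u_6=25/44 ∈ [31/60, 7/12) → index 6
j=7: u_7=29/44 ∈ [7/12, 2/3) → index 7
j=8: u_8=3/4 ∈ [2/3, 23/30) → index 8
j=9: u_9=37/44 ∈ [23/30, 13/15) → index 9
j=10: u_10=41/44 ∈ [13/15, 1) → index 10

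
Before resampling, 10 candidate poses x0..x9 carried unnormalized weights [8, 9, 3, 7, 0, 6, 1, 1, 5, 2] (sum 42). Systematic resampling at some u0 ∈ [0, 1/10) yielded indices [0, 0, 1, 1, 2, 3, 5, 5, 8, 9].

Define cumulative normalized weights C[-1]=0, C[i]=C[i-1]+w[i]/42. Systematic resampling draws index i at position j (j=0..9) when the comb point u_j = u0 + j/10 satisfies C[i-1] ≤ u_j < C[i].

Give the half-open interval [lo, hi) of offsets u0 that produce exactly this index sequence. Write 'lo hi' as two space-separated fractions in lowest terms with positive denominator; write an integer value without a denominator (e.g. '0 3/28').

C = [4/21, 17/42, 10/21, 9/14, 9/14, 11/14, 17/21, 5/6, 20/21, 1]
j=0 picked index 0: u0 ∈ [0, 4/21)
j=1 picked index 0: u0 ∈ [-1/10, 19/210)
j=2 picked index 1: u0 ∈ [-1/105, 43/210)
j=3 picked index 1: u0 ∈ [-23/210, 11/105)
j=4 picked index 2: u0 ∈ [1/210, 8/105)
j=5 picked index 3: u0 ∈ [-1/42, 1/7)
j=6 picked index 5: u0 ∈ [3/70, 13/70)
j=7 picked index 5: u0 ∈ [-2/35, 3/35)
j=8 picked index 8: u0 ∈ [1/30, 16/105)
j=9 picked index 9: u0 ∈ [11/210, 1/10)
intersection: [11/210, 8/105)

11/210 8/105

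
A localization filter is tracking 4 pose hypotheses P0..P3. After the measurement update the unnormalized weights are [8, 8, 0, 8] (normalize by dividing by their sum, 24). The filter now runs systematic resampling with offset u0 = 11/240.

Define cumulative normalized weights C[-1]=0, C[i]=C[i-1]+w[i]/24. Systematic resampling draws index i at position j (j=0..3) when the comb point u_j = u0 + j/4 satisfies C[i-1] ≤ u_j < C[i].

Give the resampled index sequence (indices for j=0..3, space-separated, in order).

0 0 1 3

C = [1/3, 2/3, 2/3, 1]
j=0: u_0=11/240 ∈ [0, 1/3) → index 0
j=1: u_1=71/240 ∈ [0, 1/3) → index 0
j=2: u_2=131/240 ∈ [1/3, 2/3) → index 1
j=3: u_3=191/240 ∈ [2/3, 1) → index 3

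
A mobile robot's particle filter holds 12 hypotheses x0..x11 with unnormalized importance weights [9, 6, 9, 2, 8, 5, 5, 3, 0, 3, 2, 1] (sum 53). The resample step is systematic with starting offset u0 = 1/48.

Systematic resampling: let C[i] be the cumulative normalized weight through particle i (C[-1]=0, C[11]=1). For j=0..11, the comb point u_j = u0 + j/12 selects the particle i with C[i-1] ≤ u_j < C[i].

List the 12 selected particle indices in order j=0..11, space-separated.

0 0 1 1 2 2 4 4 5 6 7 9

C = [9/53, 15/53, 24/53, 26/53, 34/53, 39/53, 44/53, 47/53, 47/53, 50/53, 52/53, 1]
j=0: u_0=1/48 ∈ [0, 9/53) → index 0
j=1: u_1=5/48 ∈ [0, 9/53) → index 0
j=2: u_2=3/16 ∈ [9/53, 15/53) → index 1
j=3: u_3=13/48 ∈ [9/53, 15/53) → index 1
j=4: u_4=17/48 ∈ [15/53, 24/53) → index 2
j=5: u_5=7/16 ∈ [15/53, 24/53) → index 2
j=6: u_6=25/48 ∈ [26/53, 34/53) → index 4
j=7: u_7=29/48 ∈ [26/53, 34/53) → index 4
j=8: u_8=11/16 ∈ [34/53, 39/53) → index 5
j=9: u_9=37/48 ∈ [39/53, 44/53) → index 6
j=10: u_10=41/48 ∈ [44/53, 47/53) → index 7
j=11: u_11=15/16 ∈ [47/53, 50/53) → index 9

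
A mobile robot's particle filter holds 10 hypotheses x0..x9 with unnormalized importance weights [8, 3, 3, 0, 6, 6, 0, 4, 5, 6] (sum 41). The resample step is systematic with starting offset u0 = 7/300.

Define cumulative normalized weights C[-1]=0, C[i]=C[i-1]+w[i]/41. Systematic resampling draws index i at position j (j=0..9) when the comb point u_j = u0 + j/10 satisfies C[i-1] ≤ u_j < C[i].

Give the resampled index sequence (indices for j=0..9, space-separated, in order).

0 0 1 2 4 5 5 7 8 9

C = [8/41, 11/41, 14/41, 14/41, 20/41, 26/41, 26/41, 30/41, 35/41, 1]
j=0: u_0=7/300 ∈ [0, 8/41) → index 0
j=1: u_1=37/300 ∈ [0, 8/41) → index 0
j=2: u_2=67/300 ∈ [8/41, 11/41) → index 1
j=3: u_3=97/300 ∈ [11/41, 14/41) → index 2
j=4: u_4=127/300 ∈ [14/41, 20/41) → index 4
j=5: u_5=157/300 ∈ [20/41, 26/41) → index 5
j=6: u_6=187/300 ∈ [20/41, 26/41) → index 5
j=7: u_7=217/300 ∈ [26/41, 30/41) → index 7
j=8: u_8=247/300 ∈ [30/41, 35/41) → index 8
j=9: u_9=277/300 ∈ [35/41, 1) → index 9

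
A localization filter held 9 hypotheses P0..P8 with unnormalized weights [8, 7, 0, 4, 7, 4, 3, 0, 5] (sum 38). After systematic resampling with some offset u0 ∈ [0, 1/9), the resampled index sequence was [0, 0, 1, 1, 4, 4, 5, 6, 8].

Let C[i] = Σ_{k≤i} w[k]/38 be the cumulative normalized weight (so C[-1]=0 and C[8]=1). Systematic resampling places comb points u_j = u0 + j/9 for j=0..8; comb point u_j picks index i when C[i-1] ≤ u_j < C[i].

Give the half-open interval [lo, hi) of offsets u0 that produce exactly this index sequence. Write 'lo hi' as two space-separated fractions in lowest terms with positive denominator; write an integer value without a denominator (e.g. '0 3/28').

1/18 7/114

C = [4/19, 15/38, 15/38, 1/2, 13/19, 15/19, 33/38, 33/38, 1]
j=0 picked index 0: u0 ∈ [0, 4/19)
j=1 picked index 0: u0 ∈ [-1/9, 17/171)
j=2 picked index 1: u0 ∈ [-2/171, 59/342)
j=3 picked index 1: u0 ∈ [-7/57, 7/114)
j=4 picked index 4: u0 ∈ [1/18, 41/171)
j=5 picked index 4: u0 ∈ [-1/18, 22/171)
j=6 picked index 5: u0 ∈ [1/57, 7/57)
j=7 picked index 6: u0 ∈ [2/171, 31/342)
j=8 picked index 8: u0 ∈ [-7/342, 1/9)
intersection: [1/18, 7/114)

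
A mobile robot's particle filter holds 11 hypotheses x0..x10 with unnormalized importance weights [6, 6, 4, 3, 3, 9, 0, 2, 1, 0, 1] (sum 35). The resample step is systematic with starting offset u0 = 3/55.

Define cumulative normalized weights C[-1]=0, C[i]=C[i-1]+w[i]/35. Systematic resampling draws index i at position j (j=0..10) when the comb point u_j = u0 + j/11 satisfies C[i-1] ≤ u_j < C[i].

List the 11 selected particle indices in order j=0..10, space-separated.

C = [6/35, 12/35, 16/35, 19/35, 22/35, 31/35, 31/35, 33/35, 34/35, 34/35, 1]
j=0: u_0=3/55 ∈ [0, 6/35) → index 0
j=1: u_1=8/55 ∈ [0, 6/35) → index 0
j=2: u_2=13/55 ∈ [6/35, 12/35) → index 1
j=3: u_3=18/55 ∈ [6/35, 12/35) → index 1
j=4: u_4=23/55 ∈ [12/35, 16/35) → index 2
j=5: u_5=28/55 ∈ [16/35, 19/35) → index 3
j=6: u_6=3/5 ∈ [19/35, 22/35) → index 4
j=7: u_7=38/55 ∈ [22/35, 31/35) → index 5
j=8: u_8=43/55 ∈ [22/35, 31/35) → index 5
j=9: u_9=48/55 ∈ [22/35, 31/35) → index 5
j=10: u_10=53/55 ∈ [33/35, 34/35) → index 8

0 0 1 1 2 3 4 5 5 5 8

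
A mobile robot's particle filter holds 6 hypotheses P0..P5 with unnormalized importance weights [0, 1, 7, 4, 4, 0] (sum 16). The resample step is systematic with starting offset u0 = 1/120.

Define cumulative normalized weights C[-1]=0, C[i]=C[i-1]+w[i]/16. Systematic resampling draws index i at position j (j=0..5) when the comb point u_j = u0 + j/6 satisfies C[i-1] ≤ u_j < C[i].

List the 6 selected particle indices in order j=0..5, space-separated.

1 2 2 3 3 4

C = [0, 1/16, 1/2, 3/4, 1, 1]
j=0: u_0=1/120 ∈ [0, 1/16) → index 1
j=1: u_1=7/40 ∈ [1/16, 1/2) → index 2
j=2: u_2=41/120 ∈ [1/16, 1/2) → index 2
j=3: u_3=61/120 ∈ [1/2, 3/4) → index 3
j=4: u_4=27/40 ∈ [1/2, 3/4) → index 3
j=5: u_5=101/120 ∈ [3/4, 1) → index 4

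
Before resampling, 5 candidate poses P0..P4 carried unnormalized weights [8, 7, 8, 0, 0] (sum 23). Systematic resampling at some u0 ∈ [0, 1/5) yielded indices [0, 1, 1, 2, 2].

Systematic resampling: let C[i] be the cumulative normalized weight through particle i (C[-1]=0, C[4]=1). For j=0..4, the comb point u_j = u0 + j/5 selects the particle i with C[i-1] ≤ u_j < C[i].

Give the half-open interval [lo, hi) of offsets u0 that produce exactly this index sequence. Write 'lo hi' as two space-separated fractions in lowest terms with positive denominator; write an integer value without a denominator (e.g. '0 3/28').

17/115 1/5

C = [8/23, 15/23, 1, 1, 1]
j=0 picked index 0: u0 ∈ [0, 8/23)
j=1 picked index 1: u0 ∈ [17/115, 52/115)
j=2 picked index 1: u0 ∈ [-6/115, 29/115)
j=3 picked index 2: u0 ∈ [6/115, 2/5)
j=4 picked index 2: u0 ∈ [-17/115, 1/5)
intersection: [17/115, 1/5)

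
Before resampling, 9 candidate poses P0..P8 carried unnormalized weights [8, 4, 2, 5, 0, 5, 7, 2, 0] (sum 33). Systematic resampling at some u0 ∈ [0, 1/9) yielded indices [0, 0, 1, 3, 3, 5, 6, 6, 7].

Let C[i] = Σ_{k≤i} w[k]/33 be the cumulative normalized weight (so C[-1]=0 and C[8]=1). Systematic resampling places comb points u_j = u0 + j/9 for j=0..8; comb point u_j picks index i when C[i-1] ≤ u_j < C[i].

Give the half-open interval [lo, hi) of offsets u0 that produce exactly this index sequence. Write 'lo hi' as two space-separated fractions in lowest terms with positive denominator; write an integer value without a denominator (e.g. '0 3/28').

C = [8/33, 4/11, 14/33, 19/33, 19/33, 8/11, 31/33, 1, 1]
j=0 picked index 0: u0 ∈ [0, 8/33)
j=1 picked index 0: u0 ∈ [-1/9, 13/99)
j=2 picked index 1: u0 ∈ [2/99, 14/99)
j=3 picked index 3: u0 ∈ [1/11, 8/33)
j=4 picked index 3: u0 ∈ [-2/99, 13/99)
j=5 picked index 5: u0 ∈ [2/99, 17/99)
j=6 picked index 6: u0 ∈ [2/33, 3/11)
j=7 picked index 6: u0 ∈ [-5/99, 16/99)
j=8 picked index 7: u0 ∈ [5/99, 1/9)
intersection: [1/11, 1/9)

1/11 1/9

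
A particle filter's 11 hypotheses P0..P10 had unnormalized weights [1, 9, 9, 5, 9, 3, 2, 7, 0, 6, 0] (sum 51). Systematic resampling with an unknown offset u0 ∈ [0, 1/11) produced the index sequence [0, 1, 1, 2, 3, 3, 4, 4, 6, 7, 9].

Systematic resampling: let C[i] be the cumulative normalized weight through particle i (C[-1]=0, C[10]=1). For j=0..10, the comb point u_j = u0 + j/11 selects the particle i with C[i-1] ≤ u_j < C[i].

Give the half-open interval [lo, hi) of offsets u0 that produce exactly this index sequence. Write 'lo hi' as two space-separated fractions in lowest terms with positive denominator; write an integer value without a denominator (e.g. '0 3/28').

5/561 2/187

C = [1/51, 10/51, 19/51, 8/17, 11/17, 12/17, 38/51, 15/17, 15/17, 1, 1]
j=0 picked index 0: u0 ∈ [0, 1/51)
j=1 picked index 1: u0 ∈ [-40/561, 59/561)
j=2 picked index 1: u0 ∈ [-91/561, 8/561)
j=3 picked index 2: u0 ∈ [-43/561, 56/561)
j=4 picked index 3: u0 ∈ [5/561, 20/187)
j=5 picked index 3: u0 ∈ [-46/561, 3/187)
j=6 picked index 4: u0 ∈ [-14/187, 19/187)
j=7 picked index 4: u0 ∈ [-31/187, 2/187)
j=8 picked index 6: u0 ∈ [-4/187, 10/561)
j=9 picked index 7: u0 ∈ [-41/561, 12/187)
j=10 picked index 9: u0 ∈ [-5/187, 1/11)
intersection: [5/561, 2/187)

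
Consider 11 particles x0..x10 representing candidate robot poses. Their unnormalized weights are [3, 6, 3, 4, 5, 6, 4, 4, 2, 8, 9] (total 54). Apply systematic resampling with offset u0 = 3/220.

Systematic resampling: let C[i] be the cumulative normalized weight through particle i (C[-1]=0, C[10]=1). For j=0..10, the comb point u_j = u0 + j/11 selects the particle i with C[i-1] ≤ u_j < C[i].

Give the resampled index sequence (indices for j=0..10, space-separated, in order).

0 1 2 3 4 5 6 8 9 9 10

C = [1/18, 1/6, 2/9, 8/27, 7/18, 1/2, 31/54, 35/54, 37/54, 5/6, 1]
j=0: u_0=3/220 ∈ [0, 1/18) → index 0
j=1: u_1=23/220 ∈ [1/18, 1/6) → index 1
j=2: u_2=43/220 ∈ [1/6, 2/9) → index 2
j=3: u_3=63/220 ∈ [2/9, 8/27) → index 3
j=4: u_4=83/220 ∈ [8/27, 7/18) → index 4
j=5: u_5=103/220 ∈ [7/18, 1/2) → index 5
j=6: u_6=123/220 ∈ [1/2, 31/54) → index 6
j=7: u_7=13/20 ∈ [35/54, 37/54) → index 8
j=8: u_8=163/220 ∈ [37/54, 5/6) → index 9
j=9: u_9=183/220 ∈ [37/54, 5/6) → index 9
j=10: u_10=203/220 ∈ [5/6, 1) → index 10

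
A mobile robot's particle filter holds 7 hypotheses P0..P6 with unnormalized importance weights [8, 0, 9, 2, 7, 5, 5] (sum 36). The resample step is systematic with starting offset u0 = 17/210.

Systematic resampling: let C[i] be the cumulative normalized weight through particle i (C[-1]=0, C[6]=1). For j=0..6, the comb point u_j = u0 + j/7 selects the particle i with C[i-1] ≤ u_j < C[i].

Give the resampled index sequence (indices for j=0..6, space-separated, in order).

0 2 2 3 4 5 6

C = [2/9, 2/9, 17/36, 19/36, 13/18, 31/36, 1]
j=0: u_0=17/210 ∈ [0, 2/9) → index 0
j=1: u_1=47/210 ∈ [2/9, 17/36) → index 2
j=2: u_2=11/30 ∈ [2/9, 17/36) → index 2
j=3: u_3=107/210 ∈ [17/36, 19/36) → index 3
j=4: u_4=137/210 ∈ [19/36, 13/18) → index 4
j=5: u_5=167/210 ∈ [13/18, 31/36) → index 5
j=6: u_6=197/210 ∈ [31/36, 1) → index 6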